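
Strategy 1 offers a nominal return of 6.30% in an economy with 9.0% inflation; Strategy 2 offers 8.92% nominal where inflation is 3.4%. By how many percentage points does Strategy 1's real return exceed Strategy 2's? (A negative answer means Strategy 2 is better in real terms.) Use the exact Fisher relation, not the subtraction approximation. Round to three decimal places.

-7.816

Strategy 1 real return: 1.0630/1.090 − 1 = -2.4771%.
Strategy 2 real return: 1.0892/1.034 − 1 = 5.3385%.
Difference: -2.4771 − 5.3385 = -7.8156 pp.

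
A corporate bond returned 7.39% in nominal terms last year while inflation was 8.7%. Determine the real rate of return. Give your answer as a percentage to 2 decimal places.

-1.21%

Real return via the Fisher equation: (1 + 7.39%)/(1 + 8.7%) − 1 = 1.0739/1.087 − 1 ≈ -0.01205.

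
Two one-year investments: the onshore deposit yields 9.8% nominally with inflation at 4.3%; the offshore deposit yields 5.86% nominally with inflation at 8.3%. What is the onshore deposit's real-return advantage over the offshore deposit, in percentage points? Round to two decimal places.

The onshore deposit real return: 1.098/1.043 − 1 = 5.273%.
The offshore deposit real return: 1.0586/1.083 − 1 = -2.253%.
Difference: 5.273 − (-2.253) = 7.526 pp.

7.53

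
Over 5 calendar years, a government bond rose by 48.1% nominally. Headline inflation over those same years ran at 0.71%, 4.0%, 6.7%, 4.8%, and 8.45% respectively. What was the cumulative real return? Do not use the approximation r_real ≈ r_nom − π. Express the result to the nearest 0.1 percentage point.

16.6%

Cumulative inflation factor: 1.0071 × 1.040 × 1.067 × 1.048 × 1.0845 ≈ 1.27017.
Nominal growth factor: 1.48100. Real growth factor = 1.48100 / 1.27017 ≈ 1.16599.
Total real return ≈ 16.5987%.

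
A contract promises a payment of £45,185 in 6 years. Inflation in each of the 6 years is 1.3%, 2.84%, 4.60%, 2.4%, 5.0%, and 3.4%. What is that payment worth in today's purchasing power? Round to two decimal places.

£37,297.63

Price-level factor over 6 years: 1.013 × 1.0284 × 1.0460 × 1.024 × 1.050 × 1.034 ≈ 1.2114709158.
Purchasing power today: £45,185 divided by that factor.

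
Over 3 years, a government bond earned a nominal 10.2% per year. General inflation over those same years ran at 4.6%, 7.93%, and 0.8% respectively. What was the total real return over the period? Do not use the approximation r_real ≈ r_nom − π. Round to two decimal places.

17.60%

Cumulative inflation factor: 1.046 × 1.0793 × 1.008 ≈ 1.13798.
Nominal growth factor: 1.33827. Real growth factor = 1.33827 / 1.13798 ≈ 1.17601.
Total real return ≈ 17.6008%.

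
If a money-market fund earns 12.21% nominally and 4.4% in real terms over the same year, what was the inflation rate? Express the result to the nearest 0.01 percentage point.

7.48%

From (1+r_nom) = (1+r_real)(1+π), we get 1+π = (1 + 12.21%)/(1 + 4.4%) = 1.1221/1.044 ≈ 1.07481.
So π ≈ 7.4808%.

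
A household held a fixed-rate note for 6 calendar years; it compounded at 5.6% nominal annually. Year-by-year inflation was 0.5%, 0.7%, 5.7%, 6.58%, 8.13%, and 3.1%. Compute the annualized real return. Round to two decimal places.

1.46%

Cumulative inflation factor: 1.005 × 1.007 × 1.057 × 1.0658 × 1.0813 × 1.031 ≈ 1.27102.
Nominal growth factor: 1.38670. Real growth factor = 1.38670 / 1.27102 ≈ 1.09102.
Annualized: 1.09102^(1/6) − 1 ≈ 0.01462.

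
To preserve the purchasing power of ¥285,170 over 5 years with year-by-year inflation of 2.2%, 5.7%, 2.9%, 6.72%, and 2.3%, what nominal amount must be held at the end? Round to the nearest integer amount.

¥346,072

Cumulative price-level factor: 1.022 × 1.057 × 1.029 × 1.0672 × 1.023 ≈ 1.2135640654.
The nominal amount required is ¥285,170 scaled up by that factor.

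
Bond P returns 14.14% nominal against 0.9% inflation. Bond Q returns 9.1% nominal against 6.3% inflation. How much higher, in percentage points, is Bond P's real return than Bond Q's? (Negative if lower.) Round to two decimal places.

10.49

Bond P real return: 1.1414/1.009 − 1 = 13.122%.
Bond Q real return: 1.091/1.063 − 1 = 2.634%.
Difference: 13.122 − 2.634 = 10.488 pp.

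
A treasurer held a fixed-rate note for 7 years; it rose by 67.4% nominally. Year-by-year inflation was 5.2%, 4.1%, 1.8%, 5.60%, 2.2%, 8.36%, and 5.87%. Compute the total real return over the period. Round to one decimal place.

Cumulative inflation factor: 1.052 × 1.041 × 1.018 × 1.0560 × 1.022 × 1.0836 × 1.0587 ≈ 1.38029.
Nominal growth factor: 1.67400. Real growth factor = 1.67400 / 1.38029 ≈ 1.21279.
Total real return ≈ 21.2787%.

21.3%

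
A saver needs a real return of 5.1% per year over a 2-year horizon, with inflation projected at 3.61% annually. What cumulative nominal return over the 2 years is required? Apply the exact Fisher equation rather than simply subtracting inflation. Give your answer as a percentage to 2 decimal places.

18.58%

Required annual nominal rate: (1+5.1%)(1+3.61%) − 1 = 8.89411%.
Cumulative over 2 years: (1 + 0.0889411)^2 − 1 ≈ 0.18579.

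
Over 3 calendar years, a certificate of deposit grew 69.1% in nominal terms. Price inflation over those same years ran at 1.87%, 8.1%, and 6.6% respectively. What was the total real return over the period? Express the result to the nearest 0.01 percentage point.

44.05%

Cumulative inflation factor: 1.0187 × 1.081 × 1.066 ≈ 1.17389.
Nominal growth factor: 1.69100. Real growth factor = 1.69100 / 1.17389 ≈ 1.44050.
Total real return ≈ 44.0504%.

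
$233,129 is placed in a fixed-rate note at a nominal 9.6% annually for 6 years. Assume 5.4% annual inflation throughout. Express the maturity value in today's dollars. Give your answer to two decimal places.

$294,724.31

Nominal value at maturity: $233,129 × (1 + 9.6%)^6 ≈ $404,072.81.
Price-level factor over 6 years: (1 + 5.4%)^6 ≈ 1.3710196056.
Dividing the nominal maturity value by the price-level factor gives the value in today's money.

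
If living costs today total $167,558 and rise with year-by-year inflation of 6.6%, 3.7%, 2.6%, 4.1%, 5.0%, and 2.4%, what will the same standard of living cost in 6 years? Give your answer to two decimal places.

Cumulative price-level factor: 1.066 × 1.037 × 1.026 × 1.041 × 1.050 × 1.024 ≈ 1.2694725283.
The nominal amount required is $167,558 scaled up by that factor.

$212,710.28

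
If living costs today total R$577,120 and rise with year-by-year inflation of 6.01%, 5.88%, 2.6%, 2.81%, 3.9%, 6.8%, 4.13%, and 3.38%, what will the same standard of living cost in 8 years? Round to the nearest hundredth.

R$816,222.96

Cumulative price-level factor: 1.0601 × 1.0588 × 1.026 × 1.0281 × 1.039 × 1.068 × 1.0413 × 1.0338 ≈ 1.4143037195.
The nominal amount required is R$577,120 scaled up by that factor.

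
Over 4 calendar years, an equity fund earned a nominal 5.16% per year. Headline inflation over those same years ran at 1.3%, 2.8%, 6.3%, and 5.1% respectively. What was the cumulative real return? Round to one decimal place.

Cumulative inflation factor: 1.013 × 1.028 × 1.063 × 1.051 ≈ 1.16343.
Nominal growth factor: 1.22293. Real growth factor = 1.22293 / 1.16343 ≈ 1.05115.
Total real return ≈ 5.1148%.

5.1%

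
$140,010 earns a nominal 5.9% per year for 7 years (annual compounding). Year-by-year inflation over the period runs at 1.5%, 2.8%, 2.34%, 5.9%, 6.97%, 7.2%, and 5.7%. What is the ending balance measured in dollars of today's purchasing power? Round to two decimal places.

$152,580.30

Nominal value at maturity: $140,010 × (1 + 5.9%)^7 ≈ $209,136.95.
Price-level factor over 7 years: 1.015 × 1.028 × 1.0234 × 1.059 × 1.0697 × 1.072 × 1.057 ≈ 1.3706680770.
Dividing the nominal maturity value by the price-level factor gives the value in today's money.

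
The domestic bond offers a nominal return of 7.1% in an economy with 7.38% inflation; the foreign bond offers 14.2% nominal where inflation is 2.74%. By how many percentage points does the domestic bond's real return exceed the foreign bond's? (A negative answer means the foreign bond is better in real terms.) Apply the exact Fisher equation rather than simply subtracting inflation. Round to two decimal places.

-11.42

The domestic bond real return: 1.071/1.0738 − 1 = -0.261%.
The foreign bond real return: 1.142/1.0274 − 1 = 11.154%.
Difference: -0.261 − 11.154 = -11.415 pp.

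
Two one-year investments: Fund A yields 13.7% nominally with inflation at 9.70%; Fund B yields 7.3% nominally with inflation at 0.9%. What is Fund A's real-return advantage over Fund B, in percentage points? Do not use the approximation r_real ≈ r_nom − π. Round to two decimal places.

-2.70

Fund A real return: 1.137/1.0970 − 1 = 3.646%.
Fund B real return: 1.073/1.009 − 1 = 6.343%.
Difference: 3.646 − 6.343 = -2.697 pp.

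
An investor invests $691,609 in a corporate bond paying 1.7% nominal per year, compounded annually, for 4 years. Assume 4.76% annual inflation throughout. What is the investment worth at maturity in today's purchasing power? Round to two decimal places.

$614,274.50

Nominal value at maturity: $691,609 × (1 + 1.7%)^4 ≈ $739,851.31.
Price-level factor over 4 years: (1 + 4.76%)^4 ≈ 1.2044310944.
The maturity value deflated by that factor is the answer in today's purchasing power.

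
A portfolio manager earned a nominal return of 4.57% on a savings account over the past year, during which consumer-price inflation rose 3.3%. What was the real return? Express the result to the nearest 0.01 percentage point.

1.23%

Real return via the Fisher equation: (1 + 4.57%)/(1 + 3.3%) − 1 = 1.0457/1.033 − 1 ≈ 0.01229.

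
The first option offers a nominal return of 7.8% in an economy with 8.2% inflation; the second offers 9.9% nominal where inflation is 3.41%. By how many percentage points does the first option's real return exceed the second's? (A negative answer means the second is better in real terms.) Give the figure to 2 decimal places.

The first option real return: 1.078/1.082 − 1 = -0.370%.
The second real return: 1.099/1.0341 − 1 = 6.276%.
Difference: -0.370 − 6.276 = -6.646 pp.

-6.65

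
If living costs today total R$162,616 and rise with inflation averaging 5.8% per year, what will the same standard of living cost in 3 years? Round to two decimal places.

Cumulative price-level factor: (1+5.8%)^3 = 1.184287112.
The nominal amount required is R$162,616 scaled up by that factor.

R$192,584.03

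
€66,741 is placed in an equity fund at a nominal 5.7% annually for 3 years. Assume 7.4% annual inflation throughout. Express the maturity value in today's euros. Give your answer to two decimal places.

Nominal value at maturity: €66,741 × (1 + 5.7%)^3 ≈ €78,816.60.
Price-level factor over 3 years: (1 + 7.4%)^3 = 1.238833224.
Dividing the nominal maturity value by the price-level factor gives the value in today's money.

€63,621.64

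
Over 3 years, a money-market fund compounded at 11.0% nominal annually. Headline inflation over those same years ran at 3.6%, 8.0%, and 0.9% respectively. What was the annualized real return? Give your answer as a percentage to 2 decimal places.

Cumulative inflation factor: 1.036 × 1.080 × 1.009 ≈ 1.12895.
Nominal growth factor: 1.36763. Real growth factor = 1.36763 / 1.12895 ≈ 1.21142.
Annualized: 1.21142^(1/3) − 1 ≈ 0.06602.

6.60%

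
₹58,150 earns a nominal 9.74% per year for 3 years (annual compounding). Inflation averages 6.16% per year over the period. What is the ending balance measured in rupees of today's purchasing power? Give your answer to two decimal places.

₹64,233.54

Nominal value at maturity: ₹58,150 × (1 + 9.74%)^3 ≈ ₹76,850.13.
Price-level factor over 3 years: (1 + 6.16%)^3 ≈ 1.1964174249.
Dividing the nominal maturity value by the price-level factor gives the value in today's money.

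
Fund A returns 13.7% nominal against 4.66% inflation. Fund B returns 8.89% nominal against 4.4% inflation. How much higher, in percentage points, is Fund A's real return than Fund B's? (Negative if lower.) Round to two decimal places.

Fund A real return: 1.137/1.0466 − 1 = 8.637%.
Fund B real return: 1.0889/1.044 − 1 = 4.301%.
Difference: 8.637 − 4.301 = 4.336 pp.

4.34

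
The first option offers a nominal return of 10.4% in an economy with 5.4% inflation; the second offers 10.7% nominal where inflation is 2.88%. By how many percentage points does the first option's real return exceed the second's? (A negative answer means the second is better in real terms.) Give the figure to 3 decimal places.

The first option real return: 1.104/1.054 − 1 = 4.7438%.
The second real return: 1.107/1.0288 − 1 = 7.6011%.
Difference: 4.7438 − 7.6011 = -2.8573 pp.

-2.857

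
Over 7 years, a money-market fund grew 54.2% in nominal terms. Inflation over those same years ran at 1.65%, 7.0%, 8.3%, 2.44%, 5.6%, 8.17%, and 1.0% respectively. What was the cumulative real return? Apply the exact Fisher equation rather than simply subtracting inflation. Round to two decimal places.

Cumulative inflation factor: 1.0165 × 1.070 × 1.083 × 1.0244 × 1.056 × 1.0817 × 1.010 ≈ 1.39213.
Nominal growth factor: 1.54200. Real growth factor = 1.54200 / 1.39213 ≈ 1.10765.
Total real return ≈ 10.7651%.

10.77%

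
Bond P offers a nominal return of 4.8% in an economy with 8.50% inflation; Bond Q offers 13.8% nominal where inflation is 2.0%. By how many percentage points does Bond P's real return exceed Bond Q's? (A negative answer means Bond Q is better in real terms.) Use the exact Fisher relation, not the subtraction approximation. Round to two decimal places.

Bond P real return: 1.048/1.0850 − 1 = -3.410%.
Bond Q real return: 1.138/1.020 − 1 = 11.569%.
Difference: -3.410 − 11.569 = -14.979 pp.

-14.98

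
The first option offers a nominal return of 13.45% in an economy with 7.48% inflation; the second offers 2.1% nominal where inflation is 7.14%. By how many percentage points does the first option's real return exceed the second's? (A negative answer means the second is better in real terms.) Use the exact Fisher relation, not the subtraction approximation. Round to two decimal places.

The first option real return: 1.1345/1.0748 − 1 = 5.555%.
The second real return: 1.021/1.0714 − 1 = -4.704%.
Difference: 5.555 − (-4.704) = 10.259 pp.

10.26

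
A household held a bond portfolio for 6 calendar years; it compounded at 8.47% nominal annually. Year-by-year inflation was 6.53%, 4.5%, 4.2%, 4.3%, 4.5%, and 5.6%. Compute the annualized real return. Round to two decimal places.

Cumulative inflation factor: 1.0653 × 1.045 × 1.042 × 1.043 × 1.045 × 1.056 ≈ 1.33512.
Nominal growth factor: 1.62876. Real growth factor = 1.62876 / 1.33512 ≈ 1.21994.
Annualized: 1.21994^(1/6) − 1 ≈ 0.03369.

3.37%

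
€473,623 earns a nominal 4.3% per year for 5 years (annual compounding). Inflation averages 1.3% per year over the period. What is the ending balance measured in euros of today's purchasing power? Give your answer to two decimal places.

€548,033.49

Nominal value at maturity: €473,623 × (1 + 4.3%)^5 ≈ €584,593.96.
Price-level factor over 5 years: (1 + 1.3%)^5 ≈ 1.0667121132.
The maturity value deflated by that factor is the answer in today's purchasing power.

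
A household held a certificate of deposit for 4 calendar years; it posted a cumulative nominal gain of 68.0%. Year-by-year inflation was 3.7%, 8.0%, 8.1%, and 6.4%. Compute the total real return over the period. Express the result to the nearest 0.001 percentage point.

Cumulative inflation factor: 1.037 × 1.080 × 1.081 × 1.064 ≈ 1.28816.
Nominal growth factor: 1.68000. Real growth factor = 1.68000 / 1.28816 ≈ 1.30419.
Total real return ≈ 30.4186%.

30.419%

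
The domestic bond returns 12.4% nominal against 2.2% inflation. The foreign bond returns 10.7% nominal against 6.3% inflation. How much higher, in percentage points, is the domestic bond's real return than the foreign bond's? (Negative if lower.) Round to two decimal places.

The domestic bond real return: 1.124/1.022 − 1 = 9.980%.
The foreign bond real return: 1.107/1.063 − 1 = 4.139%.
Difference: 9.980 − 4.139 = 5.841 pp.

5.84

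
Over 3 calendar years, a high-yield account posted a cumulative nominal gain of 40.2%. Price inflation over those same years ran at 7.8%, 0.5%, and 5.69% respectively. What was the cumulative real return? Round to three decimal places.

Cumulative inflation factor: 1.078 × 1.005 × 1.0569 ≈ 1.14503.
Nominal growth factor: 1.40200. Real growth factor = 1.40200 / 1.14503 ≈ 1.22442.
Total real return ≈ 22.4417%.

22.442%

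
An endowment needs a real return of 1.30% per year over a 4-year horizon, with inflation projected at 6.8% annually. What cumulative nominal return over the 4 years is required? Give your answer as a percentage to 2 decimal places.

Required annual nominal rate: (1+1.30%)(1+6.8%) − 1 = 8.1884%.
Cumulative over 4 years: (1 + 0.081884)^4 − 1 ≈ 0.37001.

37.00%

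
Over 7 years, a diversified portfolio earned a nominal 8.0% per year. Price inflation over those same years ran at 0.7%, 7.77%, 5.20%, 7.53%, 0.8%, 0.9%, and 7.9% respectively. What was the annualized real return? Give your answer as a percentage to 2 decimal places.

Cumulative inflation factor: 1.007 × 1.0777 × 1.0520 × 1.0753 × 1.008 × 1.009 × 1.079 ≈ 1.34724.
Nominal growth factor: 1.71382. Real growth factor = 1.71382 / 1.34724 ≈ 1.27210.
Annualized: 1.27210^(1/7) − 1 ≈ 0.03498.

3.50%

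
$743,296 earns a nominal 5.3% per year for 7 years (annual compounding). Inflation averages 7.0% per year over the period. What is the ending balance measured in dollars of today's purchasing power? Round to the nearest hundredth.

Nominal value at maturity: $743,296 × (1 + 5.3%)^7 ≈ $1,066,990.11.
Price-level factor over 7 years: (1 + 7.0%)^7 ≈ 1.6057814765.
The maturity value deflated by that factor is the answer in today's purchasing power.

$664,467.82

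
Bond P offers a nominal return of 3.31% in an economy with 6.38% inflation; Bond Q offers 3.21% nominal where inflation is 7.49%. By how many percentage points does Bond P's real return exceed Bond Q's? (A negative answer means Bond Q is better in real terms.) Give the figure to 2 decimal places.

Bond P real return: 1.0331/1.0638 − 1 = -2.886%.
Bond Q real return: 1.0321/1.0749 − 1 = -3.982%.
Difference: -2.886 − (-3.982) = 1.096 pp.

1.10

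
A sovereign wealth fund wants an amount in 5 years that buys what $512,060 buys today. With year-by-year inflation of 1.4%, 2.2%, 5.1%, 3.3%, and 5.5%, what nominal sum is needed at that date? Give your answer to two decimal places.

Cumulative price-level factor: 1.014 × 1.022 × 1.051 × 1.033 × 1.055 ≈ 1.1869825872.
Multiplying $512,060 by the price-level factor gives the future nominal sum.

$607,806.30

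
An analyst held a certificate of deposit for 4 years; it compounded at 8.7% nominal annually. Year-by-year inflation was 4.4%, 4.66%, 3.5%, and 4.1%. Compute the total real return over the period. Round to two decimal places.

18.59%

Cumulative inflation factor: 1.044 × 1.0466 × 1.035 × 1.041 ≈ 1.17726.
Nominal growth factor: 1.39611. Real growth factor = 1.39611 / 1.17726 ≈ 1.18589.
Total real return ≈ 18.5894%.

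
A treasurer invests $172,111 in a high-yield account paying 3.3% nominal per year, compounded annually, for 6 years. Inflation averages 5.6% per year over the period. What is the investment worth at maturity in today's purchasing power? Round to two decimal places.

$150,808.93

Nominal value at maturity: $172,111 × (1 + 3.3%)^6 ≈ $209,127.22.
Price-level factor over 6 years: (1 + 5.6%)^6 ≈ 1.3867031727.
The maturity value deflated by that factor is the answer in today's purchasing power.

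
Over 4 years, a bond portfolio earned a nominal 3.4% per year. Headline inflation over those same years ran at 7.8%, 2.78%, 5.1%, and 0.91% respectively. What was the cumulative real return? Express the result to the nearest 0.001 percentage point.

-2.721%

Cumulative inflation factor: 1.078 × 1.0278 × 1.051 × 1.0091 ≈ 1.17507.
Nominal growth factor: 1.14309. Real growth factor = 1.14309 / 1.17507 ≈ 0.97279.
Total real return ≈ -2.7213%.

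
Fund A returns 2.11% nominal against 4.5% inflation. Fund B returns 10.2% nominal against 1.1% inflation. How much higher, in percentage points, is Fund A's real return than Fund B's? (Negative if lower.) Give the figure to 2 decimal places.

Fund A real return: 1.0211/1.045 − 1 = -2.287%.
Fund B real return: 1.102/1.011 − 1 = 9.001%.
Difference: -2.287 − 9.001 = -11.288 pp.

-11.29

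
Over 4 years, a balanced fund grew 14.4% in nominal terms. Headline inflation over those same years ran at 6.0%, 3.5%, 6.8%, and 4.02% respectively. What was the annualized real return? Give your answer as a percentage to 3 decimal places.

-1.571%

Cumulative inflation factor: 1.060 × 1.035 × 1.068 × 1.0402 ≈ 1.21881.
Nominal growth factor: 1.14400. Real growth factor = 1.14400 / 1.21881 ≈ 0.93862.
Annualized: 0.93862^(1/4) − 1 ≈ -0.01571.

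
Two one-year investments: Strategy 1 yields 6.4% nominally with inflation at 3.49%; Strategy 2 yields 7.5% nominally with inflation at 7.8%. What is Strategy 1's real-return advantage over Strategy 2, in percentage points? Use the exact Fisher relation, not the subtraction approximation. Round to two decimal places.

3.09

Strategy 1 real return: 1.064/1.0349 − 1 = 2.812%.
Strategy 2 real return: 1.075/1.078 − 1 = -0.278%.
Difference: 2.812 − (-0.278) = 3.090 pp.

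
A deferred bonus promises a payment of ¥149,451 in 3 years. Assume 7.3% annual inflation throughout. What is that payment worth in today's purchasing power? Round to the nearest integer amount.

¥120,976

Price-level factor over 3 years: (1 + 7.3%)^3 = 1.235376017.
Purchasing power today: ¥149,451 divided by that factor.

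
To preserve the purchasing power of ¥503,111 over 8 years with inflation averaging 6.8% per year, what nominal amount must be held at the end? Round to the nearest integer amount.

¥851,596

Cumulative price-level factor: (1+6.8%)^8 ≈ 1.6926611311.
Multiplying ¥503,111 by the price-level factor gives the future nominal sum.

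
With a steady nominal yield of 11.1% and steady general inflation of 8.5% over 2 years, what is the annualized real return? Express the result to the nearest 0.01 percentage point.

2.40%

With constant rates the annual real return is the same each year: (1+11.1%)/(1+8.5%) − 1 = 0.02396.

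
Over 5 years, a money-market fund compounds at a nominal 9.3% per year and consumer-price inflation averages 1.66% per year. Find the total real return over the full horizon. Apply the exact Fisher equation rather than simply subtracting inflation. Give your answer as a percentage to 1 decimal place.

43.7%

The annual real rate is (1+9.3%)/(1+1.66%) − 1 = 7.5152%.
Compounded over 5 years: (1 + 0.075152)^5 − 1 ≈ 0.43665.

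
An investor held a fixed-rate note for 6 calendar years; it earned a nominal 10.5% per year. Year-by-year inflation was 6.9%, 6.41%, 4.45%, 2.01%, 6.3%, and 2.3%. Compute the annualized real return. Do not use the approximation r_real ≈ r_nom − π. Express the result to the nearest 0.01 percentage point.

Cumulative inflation factor: 1.069 × 1.0641 × 1.0445 × 1.0201 × 1.063 × 1.023 ≈ 1.31801.
Nominal growth factor: 1.82043. Real growth factor = 1.82043 / 1.31801 ≈ 1.38119.
Annualized: 1.38119^(1/6) − 1 ≈ 0.05530.

5.53%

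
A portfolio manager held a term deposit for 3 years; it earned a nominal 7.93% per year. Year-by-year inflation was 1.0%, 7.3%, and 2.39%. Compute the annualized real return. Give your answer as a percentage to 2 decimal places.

Cumulative inflation factor: 1.010 × 1.073 × 1.0239 ≈ 1.10963.
Nominal growth factor: 1.25726. Real growth factor = 1.25726 / 1.10963 ≈ 1.13305.
Annualized: 1.13305^(1/3) − 1 ≈ 0.04252.

4.25%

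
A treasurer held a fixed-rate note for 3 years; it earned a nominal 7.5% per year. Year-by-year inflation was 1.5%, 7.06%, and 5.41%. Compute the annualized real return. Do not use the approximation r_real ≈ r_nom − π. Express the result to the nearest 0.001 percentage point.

2.742%

Cumulative inflation factor: 1.015 × 1.0706 × 1.0541 ≈ 1.14545.
Nominal growth factor: 1.24230. Real growth factor = 1.24230 / 1.14545 ≈ 1.08455.
Annualized: 1.08455^(1/3) − 1 ≈ 0.02742.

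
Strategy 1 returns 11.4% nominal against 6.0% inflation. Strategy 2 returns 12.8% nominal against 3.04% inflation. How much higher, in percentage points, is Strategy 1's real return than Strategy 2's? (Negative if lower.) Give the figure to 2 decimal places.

-4.38

Strategy 1 real return: 1.114/1.060 − 1 = 5.094%.
Strategy 2 real return: 1.128/1.0304 − 1 = 9.472%.
Difference: 5.094 − 9.472 = -4.378 pp.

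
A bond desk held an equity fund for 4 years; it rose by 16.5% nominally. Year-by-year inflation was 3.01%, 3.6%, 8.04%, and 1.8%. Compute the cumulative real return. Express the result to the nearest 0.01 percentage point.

Cumulative inflation factor: 1.0301 × 1.036 × 1.0804 × 1.018 ≈ 1.17374.
Nominal growth factor: 1.16500. Real growth factor = 1.16500 / 1.17374 ≈ 0.99255.
Total real return ≈ -0.7445%.

-0.74%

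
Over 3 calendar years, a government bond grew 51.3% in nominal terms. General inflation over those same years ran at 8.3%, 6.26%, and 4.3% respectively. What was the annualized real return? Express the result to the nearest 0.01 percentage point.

8.02%

Cumulative inflation factor: 1.083 × 1.0626 × 1.043 ≈ 1.20028.
Nominal growth factor: 1.51300. Real growth factor = 1.51300 / 1.20028 ≈ 1.26054.
Annualized: 1.26054^(1/3) − 1 ≈ 0.08024.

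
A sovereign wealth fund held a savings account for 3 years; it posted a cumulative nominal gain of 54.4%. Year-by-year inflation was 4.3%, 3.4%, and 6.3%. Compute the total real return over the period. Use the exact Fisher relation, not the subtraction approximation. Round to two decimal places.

34.68%

Cumulative inflation factor: 1.043 × 1.034 × 1.063 ≈ 1.14641.
Nominal growth factor: 1.54400. Real growth factor = 1.54400 / 1.14641 ≈ 1.34682.
Total real return ≈ 34.6819%.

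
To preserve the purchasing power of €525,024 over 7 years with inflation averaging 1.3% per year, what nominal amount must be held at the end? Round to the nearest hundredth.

€574,705.39

Cumulative price-level factor: (1+1.3%)^7 ≈ 1.0946269025.
Multiplying €525,024 by the price-level factor gives the future nominal sum.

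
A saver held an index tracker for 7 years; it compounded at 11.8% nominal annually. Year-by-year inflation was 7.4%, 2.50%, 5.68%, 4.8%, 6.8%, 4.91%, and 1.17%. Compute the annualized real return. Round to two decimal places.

6.75%

Cumulative inflation factor: 1.074 × 1.0250 × 1.0568 × 1.048 × 1.068 × 1.0491 × 1.0117 ≈ 1.38204.
Nominal growth factor: 2.18320. Real growth factor = 2.18320 / 1.38204 ≈ 1.57969.
Annualized: 1.57969^(1/7) − 1 ≈ 0.06750.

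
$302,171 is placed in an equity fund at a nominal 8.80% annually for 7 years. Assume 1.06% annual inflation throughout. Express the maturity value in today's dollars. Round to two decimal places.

Nominal value at maturity: $302,171 × (1 + 8.80%)^7 ≈ $545,324.55.
Price-level factor over 7 years: (1 + 1.06%)^7 ≈ 1.0766016902.
The maturity value deflated by that factor is the answer in today's purchasing power.

$506,523.96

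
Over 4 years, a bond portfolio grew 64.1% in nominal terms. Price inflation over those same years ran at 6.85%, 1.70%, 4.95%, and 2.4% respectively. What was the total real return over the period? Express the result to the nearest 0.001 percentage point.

Cumulative inflation factor: 1.0685 × 1.0170 × 1.0495 × 1.024 ≈ 1.16783.
Nominal growth factor: 1.64100. Real growth factor = 1.64100 / 1.16783 ≈ 1.40518.
Total real return ≈ 40.5176%.

40.518%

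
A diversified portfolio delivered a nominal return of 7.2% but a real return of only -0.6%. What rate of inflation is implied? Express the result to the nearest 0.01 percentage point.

7.85%

From (1+r_nom) = (1+r_real)(1+π), we get 1+π = (1 + 7.2%)/(1 − 0.6%) = 1.072/0.994 ≈ 1.07847.
So π ≈ 7.8471%.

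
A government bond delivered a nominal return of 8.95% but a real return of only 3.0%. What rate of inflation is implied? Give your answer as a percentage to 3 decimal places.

From (1+r_nom) = (1+r_real)(1+π), we get 1+π = (1 + 8.95%)/(1 + 3.0%) = 1.0895/1.030 ≈ 1.05777.
So π ≈ 5.7767%.

5.777%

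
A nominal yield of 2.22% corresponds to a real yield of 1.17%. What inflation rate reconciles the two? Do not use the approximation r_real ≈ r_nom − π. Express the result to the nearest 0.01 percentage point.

From (1+r_nom) = (1+r_real)(1+π), we get 1+π = (1 + 2.22%)/(1 + 1.17%) = 1.0222/1.0117 ≈ 1.01038.
So π ≈ 1.0379%.

1.04%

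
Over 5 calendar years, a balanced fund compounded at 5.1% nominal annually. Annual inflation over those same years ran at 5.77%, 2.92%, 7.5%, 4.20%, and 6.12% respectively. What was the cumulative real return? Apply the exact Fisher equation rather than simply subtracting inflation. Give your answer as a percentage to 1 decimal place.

Cumulative inflation factor: 1.0577 × 1.0292 × 1.075 × 1.0420 × 1.0612 ≈ 1.29400.
Nominal growth factor: 1.28237. Real growth factor = 1.28237 / 1.29400 ≈ 0.99101.
Total real return ≈ -0.8990%.

-0.9%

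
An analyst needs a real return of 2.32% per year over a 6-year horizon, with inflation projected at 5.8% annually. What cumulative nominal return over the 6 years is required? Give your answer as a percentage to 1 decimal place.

Required annual nominal rate: (1+2.32%)(1+5.8%) − 1 = 8.25456%.
Cumulative over 6 years: (1 + 0.0825456)^6 − 1 ≈ 0.60945.

60.9%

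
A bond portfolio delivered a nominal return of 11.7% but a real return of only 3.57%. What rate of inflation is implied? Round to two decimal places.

From (1+r_nom) = (1+r_real)(1+π), we get 1+π = (1 + 11.7%)/(1 + 3.57%) = 1.117/1.0357 ≈ 1.07850.
So π ≈ 7.8498%.

7.85%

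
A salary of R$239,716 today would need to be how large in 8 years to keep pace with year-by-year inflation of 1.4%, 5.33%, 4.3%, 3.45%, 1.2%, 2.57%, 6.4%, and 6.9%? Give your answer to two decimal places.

R$326,153.52

Cumulative price-level factor: 1.014 × 1.0533 × 1.043 × 1.0345 × 1.012 × 1.0257 × 1.064 × 1.069 ≈ 1.3605830109.
The nominal amount required is R$239,716 scaled up by that factor.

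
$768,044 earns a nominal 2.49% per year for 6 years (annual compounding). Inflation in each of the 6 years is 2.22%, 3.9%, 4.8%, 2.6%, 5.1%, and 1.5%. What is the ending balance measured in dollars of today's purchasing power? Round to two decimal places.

Nominal value at maturity: $768,044 × (1 + 2.49%)^6 ≈ $890,174.32.
Price-level factor over 6 years: 1.0222 × 1.039 × 1.048 × 1.026 × 1.051 × 1.015 ≈ 1.2182286976.
Dividing the nominal maturity value by the price-level factor gives the value in today's money.

$730,711.99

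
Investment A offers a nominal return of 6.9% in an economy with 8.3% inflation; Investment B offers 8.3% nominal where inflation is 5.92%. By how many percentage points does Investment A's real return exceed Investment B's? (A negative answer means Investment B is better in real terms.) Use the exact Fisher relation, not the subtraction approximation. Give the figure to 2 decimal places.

-3.54

Investment A real return: 1.069/1.083 − 1 = -1.293%.
Investment B real return: 1.083/1.0592 − 1 = 2.247%.
Difference: -1.293 − 2.247 = -3.540 pp.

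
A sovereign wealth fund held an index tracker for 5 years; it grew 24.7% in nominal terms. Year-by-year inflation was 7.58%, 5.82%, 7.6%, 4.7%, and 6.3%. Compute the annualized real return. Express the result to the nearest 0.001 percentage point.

Cumulative inflation factor: 1.0758 × 1.0582 × 1.076 × 1.047 × 1.063 ≈ 1.36330.
Nominal growth factor: 1.24700. Real growth factor = 1.24700 / 1.36330 ≈ 0.91469.
Annualized: 0.91469^(1/5) − 1 ≈ -0.01768.

-1.768%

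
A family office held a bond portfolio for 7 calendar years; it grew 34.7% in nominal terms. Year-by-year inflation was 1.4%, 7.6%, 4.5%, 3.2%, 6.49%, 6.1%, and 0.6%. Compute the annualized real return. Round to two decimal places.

0.10%

Cumulative inflation factor: 1.014 × 1.076 × 1.045 × 1.032 × 1.0649 × 1.061 × 1.006 ≈ 1.33742.
Nominal growth factor: 1.34700. Real growth factor = 1.34700 / 1.33742 ≈ 1.00716.
Annualized: 1.00716^(1/7) − 1 ≈ 0.00102.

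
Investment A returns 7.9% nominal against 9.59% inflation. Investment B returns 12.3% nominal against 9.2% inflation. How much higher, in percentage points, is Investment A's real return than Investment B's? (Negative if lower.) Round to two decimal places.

Investment A real return: 1.079/1.0959 − 1 = -1.542%.
Investment B real return: 1.123/1.092 − 1 = 2.839%.
Difference: -1.542 − 2.839 = -4.381 pp.

-4.38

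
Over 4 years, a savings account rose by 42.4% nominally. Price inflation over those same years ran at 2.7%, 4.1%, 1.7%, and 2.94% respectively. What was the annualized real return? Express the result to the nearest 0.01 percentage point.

6.21%

Cumulative inflation factor: 1.027 × 1.041 × 1.017 × 1.0294 ≈ 1.11925.
Nominal growth factor: 1.42400. Real growth factor = 1.42400 / 1.11925 ≈ 1.27228.
Annualized: 1.27228^(1/4) − 1 ≈ 0.06205.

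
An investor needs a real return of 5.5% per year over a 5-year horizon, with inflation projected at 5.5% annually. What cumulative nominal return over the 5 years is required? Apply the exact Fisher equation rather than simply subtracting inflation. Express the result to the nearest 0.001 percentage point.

Required annual nominal rate: (1+5.5%)(1+5.5%) − 1 = 11.3025%.
Cumulative over 5 years: (1 + 0.113025)^5 − 1 ≈ 0.70814.

70.814%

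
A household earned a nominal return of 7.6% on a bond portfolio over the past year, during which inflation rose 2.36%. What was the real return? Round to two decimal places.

5.12%

Real return via the Fisher equation: (1 + 7.6%)/(1 + 2.36%) − 1 = 1.076/1.0236 − 1 ≈ 0.05119.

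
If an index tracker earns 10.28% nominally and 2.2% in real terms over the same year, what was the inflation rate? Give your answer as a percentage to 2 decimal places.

7.91%

From (1+r_nom) = (1+r_real)(1+π), we get 1+π = (1 + 10.28%)/(1 + 2.2%) = 1.1028/1.022 ≈ 1.07906.
So π ≈ 7.9061%.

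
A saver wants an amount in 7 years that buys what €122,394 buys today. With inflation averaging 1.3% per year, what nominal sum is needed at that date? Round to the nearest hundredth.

€133,975.77

Cumulative price-level factor: (1+1.3%)^7 ≈ 1.0946269025.
Multiplying €122,394 by the price-level factor gives the future nominal sum.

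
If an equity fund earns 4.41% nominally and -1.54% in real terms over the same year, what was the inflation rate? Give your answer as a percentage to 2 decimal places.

From (1+r_nom) = (1+r_real)(1+π), we get 1+π = (1 + 4.41%)/(1 − 1.54%) = 1.0441/0.9846 ≈ 1.06043.
So π ≈ 6.0431%.

6.04%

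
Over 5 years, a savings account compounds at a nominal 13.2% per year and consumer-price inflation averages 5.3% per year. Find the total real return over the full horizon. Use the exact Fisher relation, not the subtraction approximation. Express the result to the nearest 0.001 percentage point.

The annual real rate is (1+13.2%)/(1+5.3%) − 1 = 7.5024%.
Compounded over 5 years: (1 + 0.075024)^5 − 1 ≈ 0.43579.

43.579%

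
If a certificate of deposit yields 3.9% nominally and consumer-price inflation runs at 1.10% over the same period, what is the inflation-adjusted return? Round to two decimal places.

2.77%

Real return via the Fisher equation: (1 + 3.9%)/(1 + 1.10%) − 1 = 1.039/1.0110 − 1 ≈ 0.02770.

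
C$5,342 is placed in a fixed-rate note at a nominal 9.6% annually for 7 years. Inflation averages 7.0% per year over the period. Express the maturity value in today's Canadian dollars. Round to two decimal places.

Nominal value at maturity: C$5,342 × (1 + 9.6%)^7 ≈ C$10,147.94.
Price-level factor over 7 years: (1 + 7.0%)^7 ≈ 1.6057814765.
Dividing the nominal maturity value by the price-level factor gives the value in today's money.

C$6,319.63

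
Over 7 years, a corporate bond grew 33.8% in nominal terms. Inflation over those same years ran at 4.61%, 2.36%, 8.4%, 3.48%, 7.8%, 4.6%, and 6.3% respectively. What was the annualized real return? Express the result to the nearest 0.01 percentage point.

Cumulative inflation factor: 1.0461 × 1.0236 × 1.084 × 1.0348 × 1.078 × 1.046 × 1.063 ≈ 1.43970.
Nominal growth factor: 1.33800. Real growth factor = 1.33800 / 1.43970 ≈ 0.92936.
Annualized: 0.92936^(1/7) − 1 ≈ -0.01041.

-1.04%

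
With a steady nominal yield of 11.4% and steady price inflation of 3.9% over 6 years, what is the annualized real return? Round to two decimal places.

7.22%

With constant rates the annual real return is the same each year: (1+11.4%)/(1+3.9%) − 1 = 0.07218.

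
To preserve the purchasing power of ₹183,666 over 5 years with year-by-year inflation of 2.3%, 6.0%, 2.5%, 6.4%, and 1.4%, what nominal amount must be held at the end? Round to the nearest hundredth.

Cumulative price-level factor: 1.023 × 1.060 × 1.025 × 1.064 × 1.014 ≈ 1.1991815756.
Multiplying ₹183,666 by the price-level factor gives the future nominal sum.

₹220,248.88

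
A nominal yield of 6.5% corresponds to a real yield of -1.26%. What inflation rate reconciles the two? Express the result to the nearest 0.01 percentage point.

7.86%

From (1+r_nom) = (1+r_real)(1+π), we get 1+π = (1 + 6.5%)/(1 − 1.26%) = 1.065/0.9874 ≈ 1.07859.
So π ≈ 7.8590%.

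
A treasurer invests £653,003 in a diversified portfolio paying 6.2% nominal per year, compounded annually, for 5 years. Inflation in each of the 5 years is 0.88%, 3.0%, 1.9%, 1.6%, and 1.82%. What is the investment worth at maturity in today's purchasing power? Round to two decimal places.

Nominal value at maturity: £653,003 × (1 + 6.2%)^5 ≈ £882,140.50.
Price-level factor over 5 years: 1.0088 × 1.030 × 1.019 × 1.016 × 1.0182 ≈ 1.0953257130.
The maturity value deflated by that factor is the answer in today's purchasing power.

£805,368.20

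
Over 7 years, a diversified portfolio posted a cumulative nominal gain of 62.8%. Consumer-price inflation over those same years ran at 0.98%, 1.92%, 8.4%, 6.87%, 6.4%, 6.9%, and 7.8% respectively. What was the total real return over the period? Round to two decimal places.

11.36%

Cumulative inflation factor: 1.0098 × 1.0192 × 1.084 × 1.0687 × 1.064 × 1.069 × 1.078 ≈ 1.46190.
Nominal growth factor: 1.62800. Real growth factor = 1.62800 / 1.46190 ≈ 1.11362.
Total real return ≈ 11.3618%.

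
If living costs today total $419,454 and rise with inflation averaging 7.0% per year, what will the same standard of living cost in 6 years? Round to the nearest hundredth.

Cumulative price-level factor: (1+7.0%)^6 ≈ 1.5007303518.
Multiplying $419,454 by the price-level factor gives the future nominal sum.

$629,487.35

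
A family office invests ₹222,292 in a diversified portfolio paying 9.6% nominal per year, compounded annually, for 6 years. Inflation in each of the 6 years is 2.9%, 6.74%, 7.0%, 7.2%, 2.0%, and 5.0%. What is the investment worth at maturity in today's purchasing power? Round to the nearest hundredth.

₹285,546.31

Nominal value at maturity: ₹222,292 × (1 + 9.6%)^6 ≈ ₹385,289.49.
Price-level factor over 6 years: 1.029 × 1.0674 × 1.070 × 1.072 × 1.020 × 1.050 ≈ 1.3493064833.
The maturity value deflated by that factor is the answer in today's purchasing power.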